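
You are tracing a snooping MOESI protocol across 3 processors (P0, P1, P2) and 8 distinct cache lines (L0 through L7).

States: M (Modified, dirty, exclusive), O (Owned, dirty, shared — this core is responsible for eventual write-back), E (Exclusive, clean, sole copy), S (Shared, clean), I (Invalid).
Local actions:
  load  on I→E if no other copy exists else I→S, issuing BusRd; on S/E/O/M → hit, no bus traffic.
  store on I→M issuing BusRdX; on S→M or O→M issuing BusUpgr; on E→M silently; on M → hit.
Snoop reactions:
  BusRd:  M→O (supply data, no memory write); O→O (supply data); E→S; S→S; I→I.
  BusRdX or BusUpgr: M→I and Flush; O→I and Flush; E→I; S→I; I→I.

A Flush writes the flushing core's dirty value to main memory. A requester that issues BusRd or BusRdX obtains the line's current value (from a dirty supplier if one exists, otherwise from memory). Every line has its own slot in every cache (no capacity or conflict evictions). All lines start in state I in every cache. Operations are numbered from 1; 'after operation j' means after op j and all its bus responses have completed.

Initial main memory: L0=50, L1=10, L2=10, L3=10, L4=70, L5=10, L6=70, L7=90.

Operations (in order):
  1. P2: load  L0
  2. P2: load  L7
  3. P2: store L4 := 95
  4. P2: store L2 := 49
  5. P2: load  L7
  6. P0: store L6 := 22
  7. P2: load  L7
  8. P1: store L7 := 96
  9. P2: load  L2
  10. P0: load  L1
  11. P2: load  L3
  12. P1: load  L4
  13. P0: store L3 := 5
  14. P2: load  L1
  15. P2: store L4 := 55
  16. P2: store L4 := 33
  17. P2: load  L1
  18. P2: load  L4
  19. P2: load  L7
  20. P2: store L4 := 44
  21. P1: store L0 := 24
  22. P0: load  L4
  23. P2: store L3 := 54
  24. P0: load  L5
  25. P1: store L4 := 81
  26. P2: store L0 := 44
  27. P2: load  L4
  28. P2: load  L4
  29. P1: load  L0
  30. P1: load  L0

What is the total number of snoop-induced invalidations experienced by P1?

[1] P2: load  L0 | P0:I, P1:I, P2:E(50) | bus: BusRd
[2] P2: load  L7 | P0:I, P1:I, P2:E(90) | bus: BusRd
[3] P2: store L4 := 95 | P0:I, P1:I, P2:M(95) | bus: BusRdX
[4] P2: store L2 := 49 | P0:I, P1:I, P2:M(49) | bus: BusRdX
[5] P2: load  L7 | P0:I, P1:I, P2:E(90) | bus: none
[6] P0: store L6 := 22 | P0:M(22), P1:I, P2:I | bus: BusRdX
[7] P2: load  L7 | P0:I, P1:I, P2:E(90) | bus: none
[8] P1: store L7 := 96 | P0:I, P1:M(96), P2:I | bus: BusRdX
[9] P2: load  L2 | P0:I, P1:I, P2:M(49) | bus: none
[10] P0: load  L1 | P0:E(10), P1:I, P2:I | bus: BusRd
[11] P2: load  L3 | P0:I, P1:I, P2:E(10) | bus: BusRd
[12] P1: load  L4 | P0:I, P1:S(95), P2:O(95) | bus: BusRd
[13] P0: store L3 := 5 | P0:M(5), P1:I, P2:I | bus: BusRdX
[14] P2: load  L1 | P0:S(10), P1:I, P2:S(10) | bus: BusRd
[15] P2: store L4 := 55 | P0:I, P1:I, P2:M(55) | bus: BusUpgr
[16] P2: store L4 := 33 | P0:I, P1:I, P2:M(33) | bus: none
[17] P2: load  L1 | P0:S(10), P1:I, P2:S(10) | bus: none
[18] P2: load  L4 | P0:I, P1:I, P2:M(33) | bus: none
[19] P2: load  L7 | P0:I, P1:O(96), P2:S(96) | bus: BusRd
[20] P2: store L4 := 44 | P0:I, P1:I, P2:M(44) | bus: none
[21] P1: store L0 := 24 | P0:I, P1:M(24), P2:I | bus: BusRdX
[22] P0: load  L4 | P0:S(44), P1:I, P2:O(44) | bus: BusRd
[23] P2: store L3 := 54 | P0:I, P1:I, P2:M(54) | bus: BusRdX,Flush
[24] P0: load  L5 | P0:E(10), P1:I, P2:I | bus: BusRd
[25] P1: store L4 := 81 | P0:I, P1:M(81), P2:I | bus: BusRdX,Flush
[26] P2: store L0 := 44 | P0:I, P1:I, P2:M(44) | bus: BusRdX,Flush
[27] P2: load  L4 | P0:I, P1:O(81), P2:S(81) | bus: BusRd
[28] P2: load  L4 | P0:I, P1:O(81), P2:S(81) | bus: none
[29] P1: load  L0 | P0:I, P1:S(44), P2:O(44) | bus: BusRd
[30] P1: load  L0 | P0:I, P1:S(44), P2:O(44) | bus: none

invalidations = 2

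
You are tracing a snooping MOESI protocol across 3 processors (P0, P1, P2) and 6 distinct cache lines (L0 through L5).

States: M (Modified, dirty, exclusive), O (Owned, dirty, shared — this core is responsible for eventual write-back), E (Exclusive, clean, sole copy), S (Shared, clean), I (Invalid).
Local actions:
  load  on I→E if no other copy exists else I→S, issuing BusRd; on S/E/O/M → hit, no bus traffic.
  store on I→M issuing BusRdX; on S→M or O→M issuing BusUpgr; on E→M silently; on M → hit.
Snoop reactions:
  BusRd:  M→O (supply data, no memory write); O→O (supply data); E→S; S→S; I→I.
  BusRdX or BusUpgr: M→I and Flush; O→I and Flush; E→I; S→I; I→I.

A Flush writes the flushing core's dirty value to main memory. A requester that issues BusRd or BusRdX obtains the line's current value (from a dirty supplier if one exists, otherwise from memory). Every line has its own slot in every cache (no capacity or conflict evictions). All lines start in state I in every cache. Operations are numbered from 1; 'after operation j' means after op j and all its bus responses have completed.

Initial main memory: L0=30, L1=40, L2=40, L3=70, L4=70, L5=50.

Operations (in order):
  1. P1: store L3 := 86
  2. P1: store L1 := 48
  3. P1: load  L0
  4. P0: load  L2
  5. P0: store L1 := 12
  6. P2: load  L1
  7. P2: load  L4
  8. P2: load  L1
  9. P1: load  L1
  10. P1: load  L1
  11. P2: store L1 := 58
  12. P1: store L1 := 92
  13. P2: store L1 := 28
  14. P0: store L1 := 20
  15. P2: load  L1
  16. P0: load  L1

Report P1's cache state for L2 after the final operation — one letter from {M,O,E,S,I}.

step 1: P1: store L3 := 86  ⟶  IMI  (L3)  txn=BusRdX  M[L3]=70
step 2: P1: store L1 := 48  ⟶  IMI  (L1)  txn=BusRdX  M[L1]=40
step 3: P1: load  L0  ⟶  IEI  (L0)  txn=BusRd  M[L0]=30
step 4: P0: load  L2  ⟶  EII  (L2)  txn=BusRd  M[L2]=40
step 5: P0: store L1 := 12  ⟶  MII  (L1)  txn=BusRdX+Flush  M[L1]=48
step 6: P2: load  L1  ⟶  OIS  (L1)  txn=BusRd  M[L1]=48
step 7: P2: load  L4  ⟶  IIE  (L4)  txn=BusRd  M[L4]=70
step 8: P2: load  L1  ⟶  OIS  (L1)  txn=∅  M[L1]=48
step 9: P1: load  L1  ⟶  OSS  (L1)  txn=BusRd  M[L1]=48
step 10: P1: load  L1  ⟶  OSS  (L1)  txn=∅  M[L1]=48
step 11: P2: store L1 := 58  ⟶  IIM  (L1)  txn=BusUpgr+Flush  M[L1]=12
step 12: P1: store L1 := 92  ⟶  IMI  (L1)  txn=BusRdX+Flush  M[L1]=58
step 13: P2: store L1 := 28  ⟶  IIM  (L1)  txn=BusRdX+Flush  M[L1]=92
step 14: P0: store L1 := 20  ⟶  MII  (L1)  txn=BusRdX+Flush  M[L1]=28
step 15: P2: load  L1  ⟶  OIS  (L1)  txn=BusRd  M[L1]=28
step 16: P0: load  L1  ⟶  OIS  (L1)  txn=∅  M[L1]=28

state = I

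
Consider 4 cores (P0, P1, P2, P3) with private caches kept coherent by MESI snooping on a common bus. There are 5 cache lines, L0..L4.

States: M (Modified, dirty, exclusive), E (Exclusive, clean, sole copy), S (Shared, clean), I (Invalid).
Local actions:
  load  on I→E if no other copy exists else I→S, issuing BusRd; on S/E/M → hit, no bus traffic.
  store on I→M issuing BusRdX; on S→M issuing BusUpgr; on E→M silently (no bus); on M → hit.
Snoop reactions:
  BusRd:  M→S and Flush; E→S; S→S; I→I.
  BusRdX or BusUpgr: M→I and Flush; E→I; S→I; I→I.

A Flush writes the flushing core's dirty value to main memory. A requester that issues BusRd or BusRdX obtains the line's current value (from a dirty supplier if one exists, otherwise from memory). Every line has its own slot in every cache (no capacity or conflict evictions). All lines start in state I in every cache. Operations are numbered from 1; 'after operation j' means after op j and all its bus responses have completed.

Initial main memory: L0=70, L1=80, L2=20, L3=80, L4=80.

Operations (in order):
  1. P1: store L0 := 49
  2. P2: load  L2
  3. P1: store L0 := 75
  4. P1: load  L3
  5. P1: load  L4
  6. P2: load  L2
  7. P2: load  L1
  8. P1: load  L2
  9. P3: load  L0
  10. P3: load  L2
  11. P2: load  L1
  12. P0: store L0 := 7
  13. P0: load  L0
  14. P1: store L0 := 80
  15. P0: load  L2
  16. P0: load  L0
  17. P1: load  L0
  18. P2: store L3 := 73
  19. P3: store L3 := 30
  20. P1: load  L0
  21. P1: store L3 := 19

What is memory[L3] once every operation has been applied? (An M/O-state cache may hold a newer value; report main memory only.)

1. P1: store L0 := 49  bus=[BusRdX]  L0: P0=I P1=M P2=I P3=I  mem[L0]=70
2. P2: load  L2  bus=[BusRd]  L2: P0=I P1=I P2=E P3=I  mem[L2]=20
3. P1: store L0 := 75  bus=[-]  L0: P0=I P1=M P2=I P3=I  mem[L0]=70
4. P1: load  L3  bus=[BusRd]  L3: P0=I P1=E P2=I P3=I  mem[L3]=80
5. P1: load  L4  bus=[BusRd]  L4: P0=I P1=E P2=I P3=I  mem[L4]=80
6. P2: load  L2  bus=[-]  L2: P0=I P1=I P2=E P3=I  mem[L2]=20
7. P2: load  L1  bus=[BusRd]  L1: P0=I P1=I P2=E P3=I  mem[L1]=80
8. P1: load  L2  bus=[BusRd]  L2: P0=I P1=S P2=S P3=I  mem[L2]=20
9. P3: load  L0  bus=[BusRd,Flush]  L0: P0=I P1=S P2=I P3=S  mem[L0]=75
10. P3: load  L2  bus=[BusRd]  L2: P0=I P1=S P2=S P3=S  mem[L2]=20
11. P2: load  L1  bus=[-]  L1: P0=I P1=I P2=E P3=I  mem[L1]=80
12. P0: store L0 := 7  bus=[BusRdX]  L0: P0=M P1=I P2=I P3=I  mem[L0]=75
13. P0: load  L0  bus=[-]  L0: P0=M P1=I P2=I P3=I  mem[L0]=75
14. P1: store L0 := 80  bus=[BusRdX,Flush]  L0: P0=I P1=M P2=I P3=I  mem[L0]=7
15. P0: load  L2  bus=[BusRd]  L2: P0=S P1=S P2=S P3=S  mem[L2]=20
16. P0: load  L0  bus=[BusRd,Flush]  L0: P0=S P1=S P2=I P3=I  mem[L0]=80
17. P1: load  L0  bus=[-]  L0: P0=S P1=S P2=I P3=I  mem[L0]=80
18. P2: store L3 := 73  bus=[BusRdX]  L3: P0=I P1=I P2=M P3=I  mem[L3]=80
19. P3: store L3 := 30  bus=[BusRdX,Flush]  L3: P0=I P1=I P2=I P3=M  mem[L3]=73
20. P1: load  L0  bus=[-]  L0: P0=S P1=S P2=I P3=I  mem[L0]=80
21. P1: store L3 := 19  bus=[BusRdX,Flush]  L3: P0=I P1=M P2=I P3=I  mem[L3]=30

memory[L3] = 30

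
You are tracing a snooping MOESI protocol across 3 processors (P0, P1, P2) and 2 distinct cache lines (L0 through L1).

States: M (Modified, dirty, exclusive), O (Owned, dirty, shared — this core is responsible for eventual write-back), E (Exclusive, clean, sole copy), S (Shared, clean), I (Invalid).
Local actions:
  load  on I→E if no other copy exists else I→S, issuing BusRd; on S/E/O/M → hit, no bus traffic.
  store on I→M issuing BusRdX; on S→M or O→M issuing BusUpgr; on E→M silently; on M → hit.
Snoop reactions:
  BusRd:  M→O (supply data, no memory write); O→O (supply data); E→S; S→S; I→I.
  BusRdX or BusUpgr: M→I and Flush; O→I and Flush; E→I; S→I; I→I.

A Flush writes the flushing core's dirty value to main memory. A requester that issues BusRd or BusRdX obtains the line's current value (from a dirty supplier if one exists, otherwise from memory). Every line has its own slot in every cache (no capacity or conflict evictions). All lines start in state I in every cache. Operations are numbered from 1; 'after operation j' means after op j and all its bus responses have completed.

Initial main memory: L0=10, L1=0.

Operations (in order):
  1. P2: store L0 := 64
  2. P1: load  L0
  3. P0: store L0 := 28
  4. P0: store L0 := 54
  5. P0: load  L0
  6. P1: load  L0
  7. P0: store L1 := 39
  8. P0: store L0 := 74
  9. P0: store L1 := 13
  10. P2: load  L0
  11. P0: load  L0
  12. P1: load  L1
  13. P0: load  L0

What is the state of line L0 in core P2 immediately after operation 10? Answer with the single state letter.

state = S

step 1: P2: store L0 := 64  ⟶  IIM  (L0)  txn=BusRdX  M[L0]=10
step 2: P1: load  L0  ⟶  ISO  (L0)  txn=BusRd  M[L0]=10
step 3: P0: store L0 := 28  ⟶  MII  (L0)  txn=BusRdX+Flush  M[L0]=64
step 4: P0: store L0 := 54  ⟶  MII  (L0)  txn=∅  M[L0]=64
step 5: P0: load  L0  ⟶  MII  (L0)  txn=∅  M[L0]=64
step 6: P1: load  L0  ⟶  OSI  (L0)  txn=BusRd  M[L0]=64
step 7: P0: store L1 := 39  ⟶  MII  (L1)  txn=BusRdX  M[L1]=0
step 8: P0: store L0 := 74  ⟶  MII  (L0)  txn=BusUpgr  M[L0]=64
step 9: P0: store L1 := 13  ⟶  MII  (L1)  txn=∅  M[L1]=0
step 10: P2: load  L0  ⟶  OIS  (L0)  txn=BusRd  M[L0]=64
step 11: P0: load  L0  ⟶  OIS  (L0)  txn=∅  M[L0]=64
step 12: P1: load  L1  ⟶  OSI  (L1)  txn=BusRd  M[L1]=0
step 13: P0: load  L0  ⟶  OIS  (L0)  txn=∅  M[L0]=64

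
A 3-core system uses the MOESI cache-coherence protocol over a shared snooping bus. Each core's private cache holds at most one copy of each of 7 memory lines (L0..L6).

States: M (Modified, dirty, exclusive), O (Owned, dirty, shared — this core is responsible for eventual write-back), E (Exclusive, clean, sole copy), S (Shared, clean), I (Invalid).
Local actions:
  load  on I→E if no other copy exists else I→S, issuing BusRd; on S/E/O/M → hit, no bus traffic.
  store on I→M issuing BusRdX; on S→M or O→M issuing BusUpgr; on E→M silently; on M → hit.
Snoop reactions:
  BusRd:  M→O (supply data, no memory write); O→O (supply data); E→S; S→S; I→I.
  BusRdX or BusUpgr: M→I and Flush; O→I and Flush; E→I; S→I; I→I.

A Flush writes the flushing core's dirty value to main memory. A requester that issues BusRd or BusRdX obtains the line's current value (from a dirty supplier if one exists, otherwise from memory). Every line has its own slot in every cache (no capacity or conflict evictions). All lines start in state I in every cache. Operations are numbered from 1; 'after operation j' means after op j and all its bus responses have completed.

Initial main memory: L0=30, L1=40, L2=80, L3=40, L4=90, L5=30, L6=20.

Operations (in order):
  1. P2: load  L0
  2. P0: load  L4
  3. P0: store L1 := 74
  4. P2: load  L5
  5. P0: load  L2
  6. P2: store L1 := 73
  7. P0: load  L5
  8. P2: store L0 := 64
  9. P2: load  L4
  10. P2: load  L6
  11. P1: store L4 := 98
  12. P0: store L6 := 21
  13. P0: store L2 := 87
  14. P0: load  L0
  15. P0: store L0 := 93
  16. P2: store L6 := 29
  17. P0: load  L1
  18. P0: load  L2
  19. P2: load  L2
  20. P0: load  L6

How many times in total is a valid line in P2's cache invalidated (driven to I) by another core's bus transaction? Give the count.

  op1 P2: load  L0 → I/I/E on L0; bus BusRd; mem=30
  op2 P0: load  L4 → E/I/I on L4; bus BusRd; mem=90
  op3 P0: store L1 := 74 → M/I/I on L1; bus BusRdX; mem=40
  op4 P2: load  L5 → I/I/E on L5; bus BusRd; mem=30
  op5 P0: load  L2 → E/I/I on L2; bus BusRd; mem=80
  op6 P2: store L1 := 73 → I/I/M on L1; bus BusRdX Flush; mem=74
  op7 P0: load  L5 → S/I/S on L5; bus BusRd; mem=30
  op8 P2: store L0 := 64 → I/I/M on L0; bus (none); mem=30
  op9 P2: load  L4 → S/I/S on L4; bus BusRd; mem=90
  op10 P2: load  L6 → I/I/E on L6; bus BusRd; mem=20
  op11 P1: store L4 := 98 → I/M/I on L4; bus BusRdX; mem=90
  op12 P0: store L6 := 21 → M/I/I on L6; bus BusRdX; mem=20
  op13 P0: store L2 := 87 → M/I/I on L2; bus (none); mem=80
  op14 P0: load  L0 → S/I/O on L0; bus BusRd; mem=30
  op15 P0: store L0 := 93 → M/I/I on L0; bus BusUpgr Flush; mem=64
  op16 P2: store L6 := 29 → I/I/M on L6; bus BusRdX Flush; mem=21
  op17 P0: load  L1 → S/I/O on L1; bus BusRd; mem=74
  op18 P0: load  L2 → M/I/I on L2; bus (none); mem=80
  op19 P2: load  L2 → O/I/S on L2; bus BusRd; mem=80
  op20 P0: load  L6 → S/I/O on L6; bus BusRd; mem=21

invalidations = 3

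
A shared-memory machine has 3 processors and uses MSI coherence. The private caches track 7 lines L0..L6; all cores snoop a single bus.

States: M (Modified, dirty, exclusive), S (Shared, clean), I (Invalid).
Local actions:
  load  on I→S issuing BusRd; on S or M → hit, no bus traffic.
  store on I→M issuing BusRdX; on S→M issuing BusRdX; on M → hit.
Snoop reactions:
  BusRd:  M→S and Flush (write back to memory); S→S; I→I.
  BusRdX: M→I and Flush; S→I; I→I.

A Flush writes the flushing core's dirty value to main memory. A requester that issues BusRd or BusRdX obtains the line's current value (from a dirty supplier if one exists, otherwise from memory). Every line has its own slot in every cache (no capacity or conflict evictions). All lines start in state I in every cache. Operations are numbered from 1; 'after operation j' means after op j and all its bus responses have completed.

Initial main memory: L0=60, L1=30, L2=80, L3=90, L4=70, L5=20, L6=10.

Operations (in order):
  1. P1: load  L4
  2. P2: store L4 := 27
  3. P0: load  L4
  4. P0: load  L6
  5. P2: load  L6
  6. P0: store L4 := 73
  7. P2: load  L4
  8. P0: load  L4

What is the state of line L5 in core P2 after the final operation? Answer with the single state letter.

  op1 P1: load  L4 → I/S/I on L4; bus BusRd; mem=70
  op2 P2: store L4 := 27 → I/I/M on L4; bus BusRdX; mem=70
  op3 P0: load  L4 → S/I/S on L4; bus BusRd Flush; mem=27
  op4 P0: load  L6 → S/I/I on L6; bus BusRd; mem=10
  op5 P2: load  L6 → S/I/S on L6; bus BusRd; mem=10
  op6 P0: store L4 := 73 → M/I/I on L4; bus BusRdX; mem=27
  op7 P2: load  L4 → S/I/S on L4; bus BusRd Flush; mem=73
  op8 P0: load  L4 → S/I/S on L4; bus (none); mem=73

state = I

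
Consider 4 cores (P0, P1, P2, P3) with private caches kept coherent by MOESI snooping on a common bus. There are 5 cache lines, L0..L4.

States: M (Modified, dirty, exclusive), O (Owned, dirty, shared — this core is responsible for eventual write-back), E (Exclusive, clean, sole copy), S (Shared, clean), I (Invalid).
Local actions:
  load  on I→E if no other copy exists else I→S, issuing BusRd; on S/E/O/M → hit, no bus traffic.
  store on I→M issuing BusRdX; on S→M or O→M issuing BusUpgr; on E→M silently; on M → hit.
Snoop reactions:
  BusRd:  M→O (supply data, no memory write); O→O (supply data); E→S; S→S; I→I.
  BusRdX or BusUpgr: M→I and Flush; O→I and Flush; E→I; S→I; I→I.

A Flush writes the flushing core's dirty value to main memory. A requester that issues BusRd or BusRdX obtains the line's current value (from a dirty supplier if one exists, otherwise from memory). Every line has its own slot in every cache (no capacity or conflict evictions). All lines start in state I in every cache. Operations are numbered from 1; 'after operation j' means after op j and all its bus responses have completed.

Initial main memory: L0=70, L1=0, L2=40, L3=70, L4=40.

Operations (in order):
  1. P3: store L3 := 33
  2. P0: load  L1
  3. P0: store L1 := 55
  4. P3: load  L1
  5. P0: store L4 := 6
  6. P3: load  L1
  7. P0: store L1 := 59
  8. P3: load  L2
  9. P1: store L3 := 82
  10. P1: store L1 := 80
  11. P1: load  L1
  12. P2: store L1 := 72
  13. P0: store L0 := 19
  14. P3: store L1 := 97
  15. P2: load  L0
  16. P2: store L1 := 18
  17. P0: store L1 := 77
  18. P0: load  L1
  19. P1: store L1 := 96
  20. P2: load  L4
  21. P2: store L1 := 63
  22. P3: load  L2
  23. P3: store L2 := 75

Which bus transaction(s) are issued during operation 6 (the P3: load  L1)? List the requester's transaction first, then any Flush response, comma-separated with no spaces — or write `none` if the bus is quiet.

step 1: P3: store L3 := 33  ⟶  IIIM  (L3)  txn=BusRdX  M[L3]=70
step 2: P0: load  L1  ⟶  EIII  (L1)  txn=BusRd  M[L1]=0
step 3: P0: store L1 := 55  ⟶  MIII  (L1)  txn=∅  M[L1]=0
step 4: P3: load  L1  ⟶  OIIS  (L1)  txn=BusRd  M[L1]=0
step 5: P0: store L4 := 6  ⟶  MIII  (L4)  txn=BusRdX  M[L4]=40
step 6: P3: load  L1  ⟶  OIIS  (L1)  txn=∅  M[L1]=0
step 7: P0: store L1 := 59  ⟶  MIII  (L1)  txn=BusUpgr  M[L1]=0
step 8: P3: load  L2  ⟶  IIIE  (L2)  txn=BusRd  M[L2]=40
step 9: P1: store L3 := 82  ⟶  IMII  (L3)  txn=BusRdX+Flush  M[L3]=33
step 10: P1: store L1 := 80  ⟶  IMII  (L1)  txn=BusRdX+Flush  M[L1]=59
step 11: P1: load  L1  ⟶  IMII  (L1)  txn=∅  M[L1]=59
step 12: P2: store L1 := 72  ⟶  IIMI  (L1)  txn=BusRdX+Flush  M[L1]=80
step 13: P0: store L0 := 19  ⟶  MIII  (L0)  txn=BusRdX  M[L0]=70
step 14: P3: store L1 := 97  ⟶  IIIM  (L1)  txn=BusRdX+Flush  M[L1]=72
step 15: P2: load  L0  ⟶  OISI  (L0)  txn=BusRd  M[L0]=70
step 16: P2: store L1 := 18  ⟶  IIMI  (L1)  txn=BusRdX+Flush  M[L1]=97
step 17: P0: store L1 := 77  ⟶  MIII  (L1)  txn=BusRdX+Flush  M[L1]=18
step 18: P0: load  L1  ⟶  MIII  (L1)  txn=∅  M[L1]=18
step 19: P1: store L1 := 96  ⟶  IMII  (L1)  txn=BusRdX+Flush  M[L1]=77
step 20: P2: load  L4  ⟶  OISI  (L4)  txn=BusRd  M[L4]=40
step 21: P2: store L1 := 63  ⟶  IIMI  (L1)  txn=BusRdX+Flush  M[L1]=96
step 22: P3: load  L2  ⟶  IIIE  (L2)  txn=∅  M[L2]=40
step 23: P3: store L2 := 75  ⟶  IIIM  (L2)  txn=∅  M[L2]=40

bus = none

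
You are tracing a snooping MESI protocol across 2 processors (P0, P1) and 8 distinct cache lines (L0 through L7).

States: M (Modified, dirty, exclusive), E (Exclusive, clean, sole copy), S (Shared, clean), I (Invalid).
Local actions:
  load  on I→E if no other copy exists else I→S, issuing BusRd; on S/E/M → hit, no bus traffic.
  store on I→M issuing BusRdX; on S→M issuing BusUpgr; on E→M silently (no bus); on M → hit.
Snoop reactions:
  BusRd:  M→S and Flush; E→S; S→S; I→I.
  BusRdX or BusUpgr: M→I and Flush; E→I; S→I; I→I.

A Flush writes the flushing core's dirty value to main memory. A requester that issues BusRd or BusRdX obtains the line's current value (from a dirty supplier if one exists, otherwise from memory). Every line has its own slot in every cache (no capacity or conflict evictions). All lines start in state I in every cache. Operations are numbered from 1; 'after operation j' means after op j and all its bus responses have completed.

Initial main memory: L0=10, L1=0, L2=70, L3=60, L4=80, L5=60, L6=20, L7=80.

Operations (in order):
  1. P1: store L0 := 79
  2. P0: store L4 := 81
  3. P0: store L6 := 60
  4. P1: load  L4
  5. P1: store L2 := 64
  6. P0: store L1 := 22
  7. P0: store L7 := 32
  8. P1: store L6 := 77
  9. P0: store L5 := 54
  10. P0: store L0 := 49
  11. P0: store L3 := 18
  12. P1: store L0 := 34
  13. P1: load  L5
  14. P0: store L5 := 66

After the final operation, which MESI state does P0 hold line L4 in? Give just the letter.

state = S

step 1: P1: store L0 := 79  ⟶  IM  (L0)  txn=BusRdX  M[L0]=10
step 2: P0: store L4 := 81  ⟶  MI  (L4)  txn=BusRdX  M[L4]=80
step 3: P0: store L6 := 60  ⟶  MI  (L6)  txn=BusRdX  M[L6]=20
step 4: P1: load  L4  ⟶  SS  (L4)  txn=BusRd+Flush  M[L4]=81
step 5: P1: store L2 := 64  ⟶  IM  (L2)  txn=BusRdX  M[L2]=70
step 6: P0: store L1 := 22  ⟶  MI  (L1)  txn=BusRdX  M[L1]=0
step 7: P0: store L7 := 32  ⟶  MI  (L7)  txn=BusRdX  M[L7]=80
step 8: P1: store L6 := 77  ⟶  IM  (L6)  txn=BusRdX+Flush  M[L6]=60
step 9: P0: store L5 := 54  ⟶  MI  (L5)  txn=BusRdX  M[L5]=60
step 10: P0: store L0 := 49  ⟶  MI  (L0)  txn=BusRdX+Flush  M[L0]=79
step 11: P0: store L3 := 18  ⟶  MI  (L3)  txn=BusRdX  M[L3]=60
step 12: P1: store L0 := 34  ⟶  IM  (L0)  txn=BusRdX+Flush  M[L0]=49
step 13: P1: load  L5  ⟶  SS  (L5)  txn=BusRd+Flush  M[L5]=54
step 14: P0: store L5 := 66  ⟶  MI  (L5)  txn=BusUpgr  M[L5]=54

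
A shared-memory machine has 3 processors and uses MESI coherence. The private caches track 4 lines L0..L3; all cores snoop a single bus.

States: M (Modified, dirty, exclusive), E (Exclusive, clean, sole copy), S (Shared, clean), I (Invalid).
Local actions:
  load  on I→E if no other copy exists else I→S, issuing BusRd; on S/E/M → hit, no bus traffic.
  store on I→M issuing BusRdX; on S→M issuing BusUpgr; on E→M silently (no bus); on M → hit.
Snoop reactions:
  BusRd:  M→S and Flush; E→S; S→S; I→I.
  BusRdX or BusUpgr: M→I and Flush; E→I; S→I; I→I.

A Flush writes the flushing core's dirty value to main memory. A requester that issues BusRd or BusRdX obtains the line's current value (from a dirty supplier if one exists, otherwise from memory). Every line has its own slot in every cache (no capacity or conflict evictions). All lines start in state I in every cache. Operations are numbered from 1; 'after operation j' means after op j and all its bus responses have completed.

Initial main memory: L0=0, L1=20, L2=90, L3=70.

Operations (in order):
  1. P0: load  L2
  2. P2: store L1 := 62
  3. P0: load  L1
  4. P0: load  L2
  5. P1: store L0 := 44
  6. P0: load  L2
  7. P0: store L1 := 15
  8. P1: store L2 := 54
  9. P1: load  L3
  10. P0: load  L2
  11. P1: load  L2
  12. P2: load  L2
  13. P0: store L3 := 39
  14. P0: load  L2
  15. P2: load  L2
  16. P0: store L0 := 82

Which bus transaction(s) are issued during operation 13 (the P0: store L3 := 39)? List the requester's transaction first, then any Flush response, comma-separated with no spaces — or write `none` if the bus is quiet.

bus = BusRdX

step 1: P0: load  L2  ⟶  EII  (L2)  txn=BusRd  M[L2]=90
step 2: P2: store L1 := 62  ⟶  IIM  (L1)  txn=BusRdX  M[L1]=20
step 3: P0: load  L1  ⟶  SIS  (L1)  txn=BusRd+Flush  M[L1]=62
step 4: P0: load  L2  ⟶  EII  (L2)  txn=∅  M[L2]=90
step 5: P1: store L0 := 44  ⟶  IMI  (L0)  txn=BusRdX  M[L0]=0
step 6: P0: load  L2  ⟶  EII  (L2)  txn=∅  M[L2]=90
step 7: P0: store L1 := 15  ⟶  MII  (L1)  txn=BusUpgr  M[L1]=62
step 8: P1: store L2 := 54  ⟶  IMI  (L2)  txn=BusRdX  M[L2]=90
step 9: P1: load  L3  ⟶  IEI  (L3)  txn=BusRd  M[L3]=70
step 10: P0: load  L2  ⟶  SSI  (L2)  txn=BusRd+Flush  M[L2]=54
step 11: P1: load  L2  ⟶  SSI  (L2)  txn=∅  M[L2]=54
step 12: P2: load  L2  ⟶  SSS  (L2)  txn=BusRd  M[L2]=54
step 13: P0: store L3 := 39  ⟶  MII  (L3)  txn=BusRdX  M[L3]=70
step 14: P0: load  L2  ⟶  SSS  (L2)  txn=∅  M[L2]=54
step 15: P2: load  L2  ⟶  SSS  (L2)  txn=∅  M[L2]=54
step 16: P0: store L0 := 82  ⟶  MII  (L0)  txn=BusRdX+Flush  M[L0]=44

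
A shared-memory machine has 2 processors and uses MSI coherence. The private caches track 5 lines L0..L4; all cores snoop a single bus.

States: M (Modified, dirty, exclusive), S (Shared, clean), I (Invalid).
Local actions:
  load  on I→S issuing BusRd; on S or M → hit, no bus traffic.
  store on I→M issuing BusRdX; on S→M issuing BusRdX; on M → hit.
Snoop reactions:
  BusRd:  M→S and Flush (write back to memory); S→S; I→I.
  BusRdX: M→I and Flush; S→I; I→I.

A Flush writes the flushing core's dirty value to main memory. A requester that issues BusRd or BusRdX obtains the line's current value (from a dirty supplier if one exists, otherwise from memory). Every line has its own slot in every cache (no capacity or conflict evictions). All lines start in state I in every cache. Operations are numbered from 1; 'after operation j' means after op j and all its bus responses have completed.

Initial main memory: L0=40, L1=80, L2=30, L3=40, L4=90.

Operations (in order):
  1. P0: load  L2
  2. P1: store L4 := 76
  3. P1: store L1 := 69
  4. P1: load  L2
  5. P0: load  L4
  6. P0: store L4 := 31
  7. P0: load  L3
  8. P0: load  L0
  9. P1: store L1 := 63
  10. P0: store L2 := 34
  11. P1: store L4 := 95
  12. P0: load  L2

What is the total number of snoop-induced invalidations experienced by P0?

invalidations = 1

  op1 P0: load  L2 → S/I on L2; bus BusRd; mem=30
  op2 P1: store L4 := 76 → I/M on L4; bus BusRdX; mem=90
  op3 P1: store L1 := 69 → I/M on L1; bus BusRdX; mem=80
  op4 P1: load  L2 → S/S on L2; bus BusRd; mem=30
  op5 P0: load  L4 → S/S on L4; bus BusRd Flush; mem=76
  op6 P0: store L4 := 31 → M/I on L4; bus BusRdX; mem=76
  op7 P0: load  L3 → S/I on L3; bus BusRd; mem=40
  op8 P0: load  L0 → S/I on L0; bus BusRd; mem=40
  op9 P1: store L1 := 63 → I/M on L1; bus (none); mem=80
  op10 P0: store L2 := 34 → M/I on L2; bus BusRdX; mem=30
  op11 P1: store L4 := 95 → I/M on L4; bus BusRdX Flush; mem=31
  op12 P0: load  L2 → M/I on L2; bus (none); mem=30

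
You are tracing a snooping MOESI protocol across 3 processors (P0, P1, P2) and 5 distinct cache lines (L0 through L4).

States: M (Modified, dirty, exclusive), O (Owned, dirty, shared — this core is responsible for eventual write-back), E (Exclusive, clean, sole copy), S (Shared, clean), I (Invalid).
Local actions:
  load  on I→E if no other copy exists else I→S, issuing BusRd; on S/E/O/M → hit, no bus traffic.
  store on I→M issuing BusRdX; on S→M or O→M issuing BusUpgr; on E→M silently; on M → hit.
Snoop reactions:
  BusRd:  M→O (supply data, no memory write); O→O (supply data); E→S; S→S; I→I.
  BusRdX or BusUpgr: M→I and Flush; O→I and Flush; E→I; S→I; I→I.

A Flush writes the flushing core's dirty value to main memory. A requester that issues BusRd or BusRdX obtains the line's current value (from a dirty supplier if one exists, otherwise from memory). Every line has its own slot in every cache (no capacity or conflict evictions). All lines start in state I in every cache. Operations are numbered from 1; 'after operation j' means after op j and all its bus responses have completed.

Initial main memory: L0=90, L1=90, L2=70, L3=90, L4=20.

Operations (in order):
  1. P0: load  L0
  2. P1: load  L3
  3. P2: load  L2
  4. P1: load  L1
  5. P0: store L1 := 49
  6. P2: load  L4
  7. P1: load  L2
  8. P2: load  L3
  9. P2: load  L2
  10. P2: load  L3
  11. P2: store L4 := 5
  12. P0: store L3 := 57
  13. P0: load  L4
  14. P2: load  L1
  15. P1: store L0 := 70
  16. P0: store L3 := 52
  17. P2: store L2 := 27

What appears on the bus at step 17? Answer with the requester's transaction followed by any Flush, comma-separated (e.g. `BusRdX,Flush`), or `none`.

[1] P0: load  L0 | P0:E(90), P1:I, P2:I | bus: BusRd
[2] P1: load  L3 | P0:I, P1:E(90), P2:I | bus: BusRd
[3] P2: load  L2 | P0:I, P1:I, P2:E(70) | bus: BusRd
[4] P1: load  L1 | P0:I, P1:E(90), P2:I | bus: BusRd
[5] P0: store L1 := 49 | P0:M(49), P1:I, P2:I | bus: BusRdX
[6] P2: load  L4 | P0:I, P1:I, P2:E(20) | bus: BusRd
[7] P1: load  L2 | P0:I, P1:S(70), P2:S(70) | bus: BusRd
[8] P2: load  L3 | P0:I, P1:S(90), P2:S(90) | bus: BusRd
[9] P2: load  L2 | P0:I, P1:S(70), P2:S(70) | bus: none
[10] P2: load  L3 | P0:I, P1:S(90), P2:S(90) | bus: none
[11] P2: store L4 := 5 | P0:I, P1:I, P2:M(5) | bus: none
[12] P0: store L3 := 57 | P0:M(57), P1:I, P2:I | bus: BusRdX
[13] P0: load  L4 | P0:S(5), P1:I, P2:O(5) | bus: BusRd
[14] P2: load  L1 | P0:O(49), P1:I, P2:S(49) | bus: BusRd
[15] P1: store L0 := 70 | P0:I, P1:M(70), P2:I | bus: BusRdX
[16] P0: store L3 := 52 | P0:M(52), P1:I, P2:I | bus: none
[17] P2: store L2 := 27 | P0:I, P1:I, P2:M(27) | bus: BusUpgr

bus = BusUpgr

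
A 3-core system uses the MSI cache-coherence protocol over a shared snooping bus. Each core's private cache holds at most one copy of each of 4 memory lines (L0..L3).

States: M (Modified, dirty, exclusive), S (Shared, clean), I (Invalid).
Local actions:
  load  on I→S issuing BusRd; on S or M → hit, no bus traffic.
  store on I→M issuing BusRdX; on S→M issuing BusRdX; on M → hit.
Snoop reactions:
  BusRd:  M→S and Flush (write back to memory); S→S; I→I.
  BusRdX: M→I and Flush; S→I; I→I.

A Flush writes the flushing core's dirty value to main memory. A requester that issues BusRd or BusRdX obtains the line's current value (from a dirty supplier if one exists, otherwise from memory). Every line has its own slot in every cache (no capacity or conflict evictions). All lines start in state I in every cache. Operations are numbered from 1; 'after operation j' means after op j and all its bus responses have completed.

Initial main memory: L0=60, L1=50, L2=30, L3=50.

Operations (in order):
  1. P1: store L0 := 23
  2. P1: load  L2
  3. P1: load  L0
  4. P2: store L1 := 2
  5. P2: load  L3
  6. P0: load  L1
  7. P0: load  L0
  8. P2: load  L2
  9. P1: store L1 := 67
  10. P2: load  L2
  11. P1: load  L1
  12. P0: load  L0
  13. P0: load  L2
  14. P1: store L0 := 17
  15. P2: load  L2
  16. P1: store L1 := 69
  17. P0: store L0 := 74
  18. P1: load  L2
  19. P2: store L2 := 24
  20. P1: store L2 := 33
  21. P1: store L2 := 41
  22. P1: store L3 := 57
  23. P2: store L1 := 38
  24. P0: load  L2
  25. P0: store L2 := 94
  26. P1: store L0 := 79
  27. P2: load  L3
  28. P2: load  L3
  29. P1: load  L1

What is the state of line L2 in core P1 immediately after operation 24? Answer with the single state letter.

state = S

[1] P1: store L0 := 23 | P0:I, P1:M(23), P2:I | bus: BusRdX
[2] P1: load  L2 | P0:I, P1:S(30), P2:I | bus: BusRd
[3] P1: load  L0 | P0:I, P1:M(23), P2:I | bus: none
[4] P2: store L1 := 2 | P0:I, P1:I, P2:M(2) | bus: BusRdX
[5] P2: load  L3 | P0:I, P1:I, P2:S(50) | bus: BusRd
[6] P0: load  L1 | P0:S(2), P1:I, P2:S(2) | bus: BusRd,Flush
[7] P0: load  L0 | P0:S(23), P1:S(23), P2:I | bus: BusRd,Flush
[8] P2: load  L2 | P0:I, P1:S(30), P2:S(30) | bus: BusRd
[9] P1: store L1 := 67 | P0:I, P1:M(67), P2:I | bus: BusRdX
[10] P2: load  L2 | P0:I, P1:S(30), P2:S(30) | bus: none
[11] P1: load  L1 | P0:I, P1:M(67), P2:I | bus: none
[12] P0: load  L0 | P0:S(23), P1:S(23), P2:I | bus: none
[13] P0: load  L2 | P0:S(30), P1:S(30), P2:S(30) | bus: BusRd
[14] P1: store L0 := 17 | P0:I, P1:M(17), P2:I | bus: BusRdX
[15] P2: load  L2 | P0:S(30), P1:S(30), P2:S(30) | bus: none
[16] P1: store L1 := 69 | P0:I, P1:M(69), P2:I | bus: none
[17] P0: store L0 := 74 | P0:M(74), P1:I, P2:I | bus: BusRdX,Flush
[18] P1: load  L2 | P0:S(30), P1:S(30), P2:S(30) | bus: none
[19] P2: store L2 := 24 | P0:I, P1:I, P2:M(24) | bus: BusRdX
[20] P1: store L2 := 33 | P0:I, P1:M(33), P2:I | bus: BusRdX,Flush
[21] P1: store L2 := 41 | P0:I, P1:M(41), P2:I | bus: none
[22] P1: store L3 := 57 | P0:I, P1:M(57), P2:I | bus: BusRdX
[23] P2: store L1 := 38 | P0:I, P1:I, P2:M(38) | bus: BusRdX,Flush
[24] P0: load  L2 | P0:S(41), P1:S(41), P2:I | bus: BusRd,Flush
[25] P0: store L2 := 94 | P0:M(94), P1:I, P2:I | bus: BusRdX
[26] P1: store L0 := 79 | P0:I, P1:M(79), P2:I | bus: BusRdX,Flush
[27] P2: load  L3 | P0:I, P1:S(57), P2:S(57) | bus: BusRd,Flush
[28] P2: load  L3 | P0:I, P1:S(57), P2:S(57) | bus: none
[29] P1: load  L1 | P0:I, P1:S(38), P2:S(38) | bus: BusRd,Flush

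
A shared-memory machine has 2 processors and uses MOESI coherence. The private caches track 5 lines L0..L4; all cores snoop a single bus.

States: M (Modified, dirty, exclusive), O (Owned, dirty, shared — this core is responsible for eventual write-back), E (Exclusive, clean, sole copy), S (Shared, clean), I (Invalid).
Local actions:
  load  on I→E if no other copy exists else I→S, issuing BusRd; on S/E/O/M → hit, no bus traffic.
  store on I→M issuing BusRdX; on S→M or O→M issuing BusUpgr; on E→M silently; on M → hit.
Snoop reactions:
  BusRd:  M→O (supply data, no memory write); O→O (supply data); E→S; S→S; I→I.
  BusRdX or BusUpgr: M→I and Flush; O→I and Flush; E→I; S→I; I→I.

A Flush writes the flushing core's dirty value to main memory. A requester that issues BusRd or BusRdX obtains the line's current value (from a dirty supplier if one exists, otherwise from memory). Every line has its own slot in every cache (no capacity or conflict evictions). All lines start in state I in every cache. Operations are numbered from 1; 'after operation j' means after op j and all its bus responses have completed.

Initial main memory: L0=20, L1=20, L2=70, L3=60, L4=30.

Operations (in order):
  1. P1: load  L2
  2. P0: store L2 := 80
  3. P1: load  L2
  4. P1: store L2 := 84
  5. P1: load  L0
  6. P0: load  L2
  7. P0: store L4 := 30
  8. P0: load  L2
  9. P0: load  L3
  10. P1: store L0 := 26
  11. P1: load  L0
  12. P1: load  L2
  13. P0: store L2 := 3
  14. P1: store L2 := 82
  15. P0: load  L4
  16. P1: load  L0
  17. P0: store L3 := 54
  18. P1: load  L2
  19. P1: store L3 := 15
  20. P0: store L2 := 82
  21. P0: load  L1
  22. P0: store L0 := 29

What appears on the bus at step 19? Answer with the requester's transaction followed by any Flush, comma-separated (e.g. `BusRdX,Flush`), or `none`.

bus = BusRdX,Flush

1. P1: load  L2  bus=[BusRd]  L2: P0=I P1=E  mem[L2]=70
2. P0: store L2 := 80  bus=[BusRdX]  L2: P0=M P1=I  mem[L2]=70
3. P1: load  L2  bus=[BusRd]  L2: P0=O P1=S  mem[L2]=70
4. P1: store L2 := 84  bus=[BusUpgr,Flush]  L2: P0=I P1=M  mem[L2]=80
5. P1: load  L0  bus=[BusRd]  L0: P0=I P1=E  mem[L0]=20
6. P0: load  L2  bus=[BusRd]  L2: P0=S P1=O  mem[L2]=80
7. P0: store L4 := 30  bus=[BusRdX]  L4: P0=M P1=I  mem[L4]=30
8. P0: load  L2  bus=[-]  L2: P0=S P1=O  mem[L2]=80
9. P0: load  L3  bus=[BusRd]  L3: P0=E P1=I  mem[L3]=60
10. P1: store L0 := 26  bus=[-]  L0: P0=I P1=M  mem[L0]=20
11. P1: load  L0  bus=[-]  L0: P0=I P1=M  mem[L0]=20
12. P1: load  L2  bus=[-]  L2: P0=S P1=O  mem[L2]=80
13. P0: store L2 := 3  bus=[BusUpgr,Flush]  L2: P0=M P1=I  mem[L2]=84
14. P1: store L2 := 82  bus=[BusRdX,Flush]  L2: P0=I P1=M  mem[L2]=3
15. P0: load  L4  bus=[-]  L4: P0=M P1=I  mem[L4]=30
16. P1: load  L0  bus=[-]  L0: P0=I P1=M  mem[L0]=20
17. P0: store L3 := 54  bus=[-]  L3: P0=M P1=I  mem[L3]=60
18. P1: load  L2  bus=[-]  L2: P0=I P1=M  mem[L2]=3
19. P1: store L3 := 15  bus=[BusRdX,Flush]  L3: P0=I P1=M  mem[L3]=54
20. P0: store L2 := 82  bus=[BusRdX,Flush]  L2: P0=M P1=I  mem[L2]=82
21. P0: load  L1  bus=[BusRd]  L1: P0=E P1=I  mem[L1]=20
22. P0: store L0 := 29  bus=[BusRdX,Flush]  L0: P0=M P1=I  mem[L0]=26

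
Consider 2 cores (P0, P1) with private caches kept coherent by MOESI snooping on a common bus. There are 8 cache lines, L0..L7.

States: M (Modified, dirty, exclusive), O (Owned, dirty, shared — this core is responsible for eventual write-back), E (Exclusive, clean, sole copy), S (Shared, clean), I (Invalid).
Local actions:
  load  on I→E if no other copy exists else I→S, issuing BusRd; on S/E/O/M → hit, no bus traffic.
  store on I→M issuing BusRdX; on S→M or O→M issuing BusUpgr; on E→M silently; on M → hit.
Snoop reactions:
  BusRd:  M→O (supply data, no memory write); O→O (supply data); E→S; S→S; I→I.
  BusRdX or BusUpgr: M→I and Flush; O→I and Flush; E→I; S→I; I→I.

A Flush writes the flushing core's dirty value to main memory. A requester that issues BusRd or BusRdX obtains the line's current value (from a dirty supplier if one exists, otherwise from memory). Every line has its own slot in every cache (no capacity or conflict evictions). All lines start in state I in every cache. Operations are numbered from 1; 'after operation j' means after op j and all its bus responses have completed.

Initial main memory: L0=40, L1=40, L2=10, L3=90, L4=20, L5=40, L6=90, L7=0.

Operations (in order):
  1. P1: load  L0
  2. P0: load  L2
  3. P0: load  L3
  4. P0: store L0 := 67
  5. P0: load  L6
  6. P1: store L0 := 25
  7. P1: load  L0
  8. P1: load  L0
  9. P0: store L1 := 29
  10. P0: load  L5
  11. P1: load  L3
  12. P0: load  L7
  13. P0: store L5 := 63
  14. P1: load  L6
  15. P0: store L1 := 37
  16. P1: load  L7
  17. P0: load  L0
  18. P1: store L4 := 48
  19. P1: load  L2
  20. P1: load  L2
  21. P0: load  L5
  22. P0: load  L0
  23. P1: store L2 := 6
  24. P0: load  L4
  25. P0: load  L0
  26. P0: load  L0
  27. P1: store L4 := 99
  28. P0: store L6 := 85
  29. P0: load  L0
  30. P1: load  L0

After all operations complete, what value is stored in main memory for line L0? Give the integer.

step 1: P1: load  L0  ⟶  IE  (L0)  txn=BusRd  M[L0]=40
step 2: P0: load  L2  ⟶  EI  (L2)  txn=BusRd  M[L2]=10
step 3: P0: load  L3  ⟶  EI  (L3)  txn=BusRd  M[L3]=90
step 4: P0: store L0 := 67  ⟶  MI  (L0)  txn=BusRdX  M[L0]=40
step 5: P0: load  L6  ⟶  EI  (L6)  txn=BusRd  M[L6]=90
step 6: P1: store L0 := 25  ⟶  IM  (L0)  txn=BusRdX+Flush  M[L0]=67
step 7: P1: load  L0  ⟶  IM  (L0)  txn=∅  M[L0]=67
step 8: P1: load  L0  ⟶  IM  (L0)  txn=∅  M[L0]=67
step 9: P0: store L1 := 29  ⟶  MI  (L1)  txn=BusRdX  M[L1]=40
step 10: P0: load  L5  ⟶  EI  (L5)  txn=BusRd  M[L5]=40
step 11: P1: load  L3  ⟶  SS  (L3)  txn=BusRd  M[L3]=90
step 12: P0: load  L7  ⟶  EI  (L7)  txn=BusRd  M[L7]=0
step 13: P0: store L5 := 63  ⟶  MI  (L5)  txn=∅  M[L5]=40
step 14: P1: load  L6  ⟶  SS  (L6)  txn=BusRd  M[L6]=90
step 15: P0: store L1 := 37  ⟶  MI  (L1)  txn=∅  M[L1]=40
step 16: P1: load  L7  ⟶  SS  (L7)  txn=BusRd  M[L7]=0
step 17: P0: load  L0  ⟶  SO  (L0)  txn=BusRd  M[L0]=67
step 18: P1: store L4 := 48  ⟶  IM  (L4)  txn=BusRdX  M[L4]=20
step 19: P1: load  L2  ⟶  SS  (L2)  txn=BusRd  M[L2]=10
step 20: P1: load  L2  ⟶  SS  (L2)  txn=∅  M[L2]=10
step 21: P0: load  L5  ⟶  MI  (L5)  txn=∅  M[L5]=40
step 22: P0: load  L0  ⟶  SO  (L0)  txn=∅  M[L0]=67
step 23: P1: store L2 := 6  ⟶  IM  (L2)  txn=BusUpgr  M[L2]=10
step 24: P0: load  L4  ⟶  SO  (L4)  txn=BusRd  M[L4]=20
step 25: P0: load  L0  ⟶  SO  (L0)  txn=∅  M[L0]=67
step 26: P0: load  L0  ⟶  SO  (L0)  txn=∅  M[L0]=67
step 27: P1: store L4 := 99  ⟶  IM  (L4)  txn=BusUpgr  M[L4]=20
step 28: P0: store L6 := 85  ⟶  MI  (L6)  txn=BusUpgr  M[L6]=90
step 29: P0: load  L0  ⟶  SO  (L0)  txn=∅  M[L0]=67
step 30: P1: load  L0  ⟶  SO  (L0)  txn=∅  M[L0]=67

memory[L0] = 67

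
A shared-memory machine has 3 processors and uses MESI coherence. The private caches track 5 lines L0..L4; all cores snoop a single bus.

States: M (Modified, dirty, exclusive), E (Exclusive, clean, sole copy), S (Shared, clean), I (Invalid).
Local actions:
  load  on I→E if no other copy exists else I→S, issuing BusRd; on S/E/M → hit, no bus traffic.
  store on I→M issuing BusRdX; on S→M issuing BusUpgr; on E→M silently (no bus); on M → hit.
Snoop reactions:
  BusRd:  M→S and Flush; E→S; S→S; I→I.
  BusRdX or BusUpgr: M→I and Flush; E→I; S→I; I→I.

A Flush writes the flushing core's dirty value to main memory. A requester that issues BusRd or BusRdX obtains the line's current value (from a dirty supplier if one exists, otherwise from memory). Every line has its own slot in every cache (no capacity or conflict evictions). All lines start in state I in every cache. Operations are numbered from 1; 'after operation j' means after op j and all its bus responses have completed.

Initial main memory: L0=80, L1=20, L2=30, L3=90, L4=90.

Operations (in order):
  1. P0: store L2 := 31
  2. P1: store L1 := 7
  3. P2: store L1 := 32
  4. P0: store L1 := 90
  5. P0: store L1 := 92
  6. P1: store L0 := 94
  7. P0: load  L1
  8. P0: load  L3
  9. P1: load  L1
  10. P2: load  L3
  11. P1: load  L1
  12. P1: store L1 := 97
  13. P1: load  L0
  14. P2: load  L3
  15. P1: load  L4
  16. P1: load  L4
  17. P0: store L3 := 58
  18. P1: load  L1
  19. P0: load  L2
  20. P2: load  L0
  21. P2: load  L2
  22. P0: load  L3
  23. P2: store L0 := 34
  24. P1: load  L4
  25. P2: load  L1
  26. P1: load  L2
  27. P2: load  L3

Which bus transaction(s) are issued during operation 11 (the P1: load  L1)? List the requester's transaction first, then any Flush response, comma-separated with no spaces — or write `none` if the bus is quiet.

bus = none

1. P0: store L2 := 31  bus=[BusRdX]  L2: P0=M P1=I P2=I  mem[L2]=30
2. P1: store L1 := 7  bus=[BusRdX]  L1: P0=I P1=M P2=I  mem[L1]=20
3. P2: store L1 := 32  bus=[BusRdX,Flush]  L1: P0=I P1=I P2=M  mem[L1]=7
4. P0: store L1 := 90  bus=[BusRdX,Flush]  L1: P0=M P1=I P2=I  mem[L1]=32
5. P0: store L1 := 92  bus=[-]  L1: P0=M P1=I P2=I  mem[L1]=32
6. P1: store L0 := 94  bus=[BusRdX]  L0: P0=I P1=M P2=I  mem[L0]=80
7. P0: load  L1  bus=[-]  L1: P0=M P1=I P2=I  mem[L1]=32
8. P0: load  L3  bus=[BusRd]  L3: P0=E P1=I P2=I  mem[L3]=90
9. P1: load  L1  bus=[BusRd,Flush]  L1: P0=S P1=S P2=I  mem[L1]=92
10. P2: load  L3  bus=[BusRd]  L3: P0=S P1=I P2=S  mem[L3]=90
11. P1: load  L1  bus=[-]  L1: P0=S P1=S P2=I  mem[L1]=92
12. P1: store L1 := 97  bus=[BusUpgr]  L1: P0=I P1=M P2=I  mem[L1]=92
13. P1: load  L0  bus=[-]  L0: P0=I P1=M P2=I  mem[L0]=80
14. P2: load  L3  bus=[-]  L3: P0=S P1=I P2=S  mem[L3]=90
15. P1: load  L4  bus=[BusRd]  L4: P0=I P1=E P2=I  mem[L4]=90
16. P1: load  L4  bus=[-]  L4: P0=I P1=E P2=I  mem[L4]=90
17. P0: store L3 := 58  bus=[BusUpgr]  L3: P0=M P1=I P2=I  mem[L3]=90
18. P1: load  L1  bus=[-]  L1: P0=I P1=M P2=I  mem[L1]=92
19. P0: load  L2  bus=[-]  L2: P0=M P1=I P2=I  mem[L2]=30
20. P2: load  L0  bus=[BusRd,Flush]  L0: P0=I P1=S P2=S  mem[L0]=94
21. P2: load  L2  bus=[BusRd,Flush]  L2: P0=S P1=I P2=S  mem[L2]=31
22. P0: load  L3  bus=[-]  L3: P0=M P1=I P2=I  mem[L3]=90
23. P2: store L0 := 34  bus=[BusUpgr]  L0: P0=I P1=I P2=M  mem[L0]=94
24. P1: load  L4  bus=[-]  L4: P0=I P1=E P2=I  mem[L4]=90
25. P2: load  L1  bus=[BusRd,Flush]  L1: P0=I P1=S P2=S  mem[L1]=97
26. P1: load  L2  bus=[BusRd]  L2: P0=S P1=S P2=S  mem[L2]=31
27. P2: load  L3  bus=[BusRd,Flush]  L3: P0=S P1=I P2=S  mem[L3]=58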